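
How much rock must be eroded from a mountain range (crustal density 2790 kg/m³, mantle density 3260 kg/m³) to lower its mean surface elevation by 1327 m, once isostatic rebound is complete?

Net drop Δ = e − u = e − e ρ_c/ρ_m = e (ρ_m − ρ_c)/ρ_m.
e = Δ ρ_m/(ρ_m − ρ_c) = 1327 m × 3260/470 = 9200 m.

9200 m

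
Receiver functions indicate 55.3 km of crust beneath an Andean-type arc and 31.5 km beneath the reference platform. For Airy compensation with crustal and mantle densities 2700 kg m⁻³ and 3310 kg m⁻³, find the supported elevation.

4.39 km

Excess crust Δ = 55.3 km − 31.5 km = 23.8 km, split between elevation h and root r with h + r = Δ.
Airy balance ρ_c h = (ρ_m − ρ_c) r gives r = h ρ_c/(ρ_m − ρ_c), so h (1 + ρ_c/(ρ_m − ρ_c)) = Δ, i.e. h = Δ (ρ_m − ρ_c)/ρ_m.
h = 23.8 km × 610/3310 = 4.39 km.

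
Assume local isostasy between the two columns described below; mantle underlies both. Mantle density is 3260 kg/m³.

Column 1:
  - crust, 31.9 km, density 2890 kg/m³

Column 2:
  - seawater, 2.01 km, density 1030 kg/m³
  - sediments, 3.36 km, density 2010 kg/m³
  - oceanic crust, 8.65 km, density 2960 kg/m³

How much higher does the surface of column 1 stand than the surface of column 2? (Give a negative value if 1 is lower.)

0.161 km

For any compensation level in the mantle, the mantle terms cancel and isostasy reduces to e = (Σt_1 − Σt_2) − (Σ(ρt)_1 − Σ(ρt)_2) / ρ_m.
Σt_1 = 31.9 km; Σt_2 = 14.02 km; Σ(ρt)_1 = 92191; Σ(ρt)_2 = 34427.9 (in km·kg/m³).
e = (31.9 − 14.02) − (92191 − 34427.9) / 3260 = 0.161 km.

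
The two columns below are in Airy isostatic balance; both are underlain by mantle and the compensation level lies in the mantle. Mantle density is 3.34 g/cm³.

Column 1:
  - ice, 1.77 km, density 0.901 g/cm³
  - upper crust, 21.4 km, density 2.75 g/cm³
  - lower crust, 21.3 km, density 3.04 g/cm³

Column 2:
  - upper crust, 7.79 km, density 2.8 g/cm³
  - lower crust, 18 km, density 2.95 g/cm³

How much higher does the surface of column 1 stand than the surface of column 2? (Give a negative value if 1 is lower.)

3.62 km

For any compensation level in the mantle, the mantle terms cancel and isostasy reduces to e = (Σt_1 − Σt_2) − (Σ(ρt)_1 − Σ(ρt)_2) / ρ_m.
Σt_1 = 44.47 km; Σt_2 = 25.79 km; Σ(ρt)_1 = 125.19677; Σ(ρt)_2 = 74.912 (in km·g/cm³).
e = (44.47 − 25.79) − (125.19677 − 74.912) / 3.34 = 3.62 km.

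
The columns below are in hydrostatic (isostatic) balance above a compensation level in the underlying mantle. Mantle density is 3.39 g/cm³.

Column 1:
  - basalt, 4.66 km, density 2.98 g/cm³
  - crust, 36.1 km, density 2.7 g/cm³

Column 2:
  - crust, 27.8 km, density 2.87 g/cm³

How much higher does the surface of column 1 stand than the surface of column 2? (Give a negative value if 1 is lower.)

3.65 km

For any compensation level in the mantle, the mantle terms cancel and isostasy reduces to e = (Σt_1 − Σt_2) − (Σ(ρt)_1 − Σ(ρt)_2) / ρ_m.
Σt_1 = 40.76 km; Σt_2 = 27.8 km; Σ(ρt)_1 = 111.3568; Σ(ρt)_2 = 79.786 (in km·g/cm³).
e = (40.76 − 27.8) − (111.3568 − 79.786) / 3.39 = 3.65 km.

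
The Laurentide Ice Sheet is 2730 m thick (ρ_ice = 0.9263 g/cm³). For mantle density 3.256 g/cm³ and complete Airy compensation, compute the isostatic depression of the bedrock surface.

Balancing pressure at the compensation depth: the ice load ρ_ice t is balanced by mantle displaced below, ρ_m s.
s = t ρ_ice / ρ_m = 2730 m × 0.9263/3.256 = 777 m.

777 m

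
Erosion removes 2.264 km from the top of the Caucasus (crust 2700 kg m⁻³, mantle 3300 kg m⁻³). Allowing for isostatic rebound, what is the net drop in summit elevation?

Rebound u = e ρ_c/ρ_m = 2.264 km × 2700/3300 = 1.852 km.
Net surface drop = e − u = 2.264 km − 1.852 km = e (ρ_m − ρ_c)/ρ_m = 0.412 km.

0.412 km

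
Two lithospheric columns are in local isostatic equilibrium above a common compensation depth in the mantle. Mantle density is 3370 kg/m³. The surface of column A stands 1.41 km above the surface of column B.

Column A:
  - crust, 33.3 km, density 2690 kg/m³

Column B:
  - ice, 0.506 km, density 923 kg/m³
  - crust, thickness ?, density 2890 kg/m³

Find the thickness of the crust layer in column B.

34.7 km

Take the compensation level at the base of the deeper column (depth z_c below the surface of column A) and equate Σ ρ_i t_i down to z_c; mantle fills any gap and the z_c terms cancel.
Column A: 33.3×2690 + (z_c − 33.3)×3370
Column B: 1.41×0 + 0.506×923 + x×2890 + (z_c − 1.41 − 0.506 − x)×3370
The z_c×3370 term appears on both sides and cancels. Collect the known terms of each column as K = Σ(ρt)_known − 3370 × (depth of known layers): K_A = 89577 − 3370×33.3 = −22644; K_B = 467.038 − 3370×(1.41 + 0.506) = −5989.882.
Balance: K_A = K_B − x×(3370 − 2890), so x = (K_B − K_A)/(3370 − 2890) = 16654.1/480 = 34.7 km.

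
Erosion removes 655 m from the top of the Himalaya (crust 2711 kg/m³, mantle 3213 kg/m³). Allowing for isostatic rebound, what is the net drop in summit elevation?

102 m

Rebound u = e ρ_c/ρ_m = 655 m × 2711/3213 = 552.7 m.
Net surface drop = e − u = 655 m − 552.7 m = e (ρ_m − ρ_c)/ρ_m = 102 m.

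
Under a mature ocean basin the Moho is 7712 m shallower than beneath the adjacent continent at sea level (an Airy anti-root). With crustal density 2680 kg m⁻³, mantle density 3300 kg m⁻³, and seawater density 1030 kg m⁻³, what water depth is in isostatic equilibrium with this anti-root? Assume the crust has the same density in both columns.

Replacing a thickness d of crust by seawater at the top must be balanced by replacing crust with mantle at the base: d (ρ_c − ρ_w) = a (ρ_m − ρ_c).
d = a (ρ_m − ρ_c)/(ρ_c − ρ_w) = 7712 m × 620/1650 = 2900 m.

2900 m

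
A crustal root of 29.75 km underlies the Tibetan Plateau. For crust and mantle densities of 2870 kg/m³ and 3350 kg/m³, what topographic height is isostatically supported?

4.98 km

Equating mass per unit area of the two columns: ρ_c h = (ρ_m − ρ_c) r.
h = r (ρ_m − ρ_c) / ρ_c = 29.75 km × (3350 − 2870) / 2870 = 4.98 km.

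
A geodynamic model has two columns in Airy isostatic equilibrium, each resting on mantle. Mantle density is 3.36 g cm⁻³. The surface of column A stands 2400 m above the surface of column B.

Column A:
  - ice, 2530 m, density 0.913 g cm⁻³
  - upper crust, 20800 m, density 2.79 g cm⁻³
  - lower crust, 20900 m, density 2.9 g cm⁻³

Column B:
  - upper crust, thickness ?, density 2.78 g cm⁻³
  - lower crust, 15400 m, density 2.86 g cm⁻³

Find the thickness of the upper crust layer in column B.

Take the compensation level at the base of the deeper column (depth z_c below the surface of column A) and equate Σ ρ_i t_i down to z_c; mantle fills any gap and the z_c terms cancel.
Column A: 2530×0.913 + 20800×2.79 + 20900×2.9 + (z_c − 44230)×3.36
Column B: 2400×0 + x×2.78 + 15400×2.86 + (z_c − 2400 − 15400 − x)×3.36
The z_c×3.36 term appears on both sides and cancels. Collect the known terms of each column as K = Σ(ρt)_known − 3.36 × (depth of known layers): K_A = 120951.89 − 3.36×44230 = −27660.91; K_B = 44044 − 3.36×(2400 + 15400) = −15764.
Balance: K_A = K_B − x×(3.36 − 2.78), so x = (K_B − K_A)/(3.36 − 2.78) = 11896.9/0.58 = 20500 m.

20500 m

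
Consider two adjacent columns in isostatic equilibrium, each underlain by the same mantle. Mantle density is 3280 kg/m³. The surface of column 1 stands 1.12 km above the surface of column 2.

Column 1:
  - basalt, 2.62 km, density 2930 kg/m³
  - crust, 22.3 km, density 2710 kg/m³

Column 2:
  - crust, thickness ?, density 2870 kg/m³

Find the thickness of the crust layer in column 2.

24.3 km

Take the compensation level at the base of the deeper column (depth z_c below the surface of column 1) and equate Σ ρ_i t_i down to z_c; mantle fills any gap and the z_c terms cancel.
Column 1: 2.62×2930 + 22.3×2710 + (z_c − 24.92)×3280
Column 2: 1.12×0 + x×2870 + (z_c − 1.12 − 0 − x)×3280
The z_c×3280 term appears on both sides and cancels. Collect the known terms of each column as K = Σ(ρt)_known − 3280 × (depth of known layers): K_1 = 68109.6 − 3280×24.92 = −13628; K_2 = 0 − 3280×(1.12 + 0) = −3673.6.
Balance: K_1 = K_2 − x×(3280 − 2870), so x = (K_2 − K_1)/(3280 − 2870) = 9954.4/410 = 24.3 km.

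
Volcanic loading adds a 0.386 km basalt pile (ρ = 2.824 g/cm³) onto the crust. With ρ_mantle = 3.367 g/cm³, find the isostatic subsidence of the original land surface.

0.324 km

Subaerial loading: s = t ρ_load / ρ_m.
s = 0.386 km × 2.824/3.367 = 0.324 km.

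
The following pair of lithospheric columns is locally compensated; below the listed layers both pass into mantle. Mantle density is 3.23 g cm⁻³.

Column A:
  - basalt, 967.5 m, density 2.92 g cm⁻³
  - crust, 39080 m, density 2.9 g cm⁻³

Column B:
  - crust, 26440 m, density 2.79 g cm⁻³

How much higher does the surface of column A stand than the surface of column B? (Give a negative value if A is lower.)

For any compensation level in the mantle, the mantle terms cancel and isostasy reduces to e = (Σt_A − Σt_B) − (Σ(ρt)_A − Σ(ρt)_B) / ρ_m.
Σt_A = 40047.5 m; Σt_B = 26440 m; Σ(ρt)_A = 116157.1; Σ(ρt)_B = 73767.6 (in m·g cm⁻³).
e = (40047.5 − 26440) − (116157.1 − 73767.6) / 3.23 = 484 m.

484 m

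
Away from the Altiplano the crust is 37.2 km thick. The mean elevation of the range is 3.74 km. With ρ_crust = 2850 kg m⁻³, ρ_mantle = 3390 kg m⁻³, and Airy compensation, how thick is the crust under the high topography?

Root depth r = h ρ_c / (ρ_m − ρ_c) = 3.74 km × 2850 / 540 = 19.74 km.
Total thickness = T + h + r = 37.2 km + 3.74 km + 19.74 km = 60.7 km.

60.7 km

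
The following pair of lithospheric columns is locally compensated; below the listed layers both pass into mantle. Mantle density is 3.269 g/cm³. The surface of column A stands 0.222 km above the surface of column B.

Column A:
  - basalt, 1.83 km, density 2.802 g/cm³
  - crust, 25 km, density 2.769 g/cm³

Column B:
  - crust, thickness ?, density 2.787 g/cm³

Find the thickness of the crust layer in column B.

Take the compensation level at the base of the deeper column (depth z_c below the surface of column A) and equate Σ ρ_i t_i down to z_c; mantle fills any gap and the z_c terms cancel.
Column A: 1.83×2.802 + 25×2.769 + (z_c − 26.83)×3.269
Column B: 0.222×0 + x×2.787 + (z_c − 0.222 − 0 − x)×3.269
The z_c×3.269 term appears on both sides and cancels. Collect the known terms of each column as K = Σ(ρt)_known − 3.269 × (depth of known layers): K_A = 74.35266 − 3.269×26.83 = −13.35461; K_B = 0 − 3.269×(0.222 + 0) = −0.725718.
Balance: K_A = K_B − x×(3.269 − 2.787), so x = (K_B − K_A)/(3.269 − 2.787) = 12.6289/0.482 = 26.2 km.

26.2 km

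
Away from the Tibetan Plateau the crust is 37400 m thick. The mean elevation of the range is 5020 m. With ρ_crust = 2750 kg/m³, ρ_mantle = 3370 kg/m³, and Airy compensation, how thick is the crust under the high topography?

64700 m

Root depth r = h ρ_c / (ρ_m − ρ_c) = 5020 m × 2750 / 620 = 22270 m.
Total thickness = T + h + r = 37400 m + 5020 m + 22270 m = 64700 m.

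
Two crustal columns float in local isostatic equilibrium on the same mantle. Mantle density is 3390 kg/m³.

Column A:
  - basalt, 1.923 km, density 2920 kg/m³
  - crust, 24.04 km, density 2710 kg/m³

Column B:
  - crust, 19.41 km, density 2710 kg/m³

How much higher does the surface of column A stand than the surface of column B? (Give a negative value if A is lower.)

1.2 km

For any compensation level in the mantle, the mantle terms cancel and isostasy reduces to e = (Σt_A − Σt_B) − (Σ(ρt)_A − Σ(ρt)_B) / ρ_m.
Σt_A = 25.963 km; Σt_B = 19.41 km; Σ(ρt)_A = 70763.56; Σ(ρt)_B = 52601.1 (in km·kg/m³).
e = (25.963 − 19.41) − (70763.56 − 52601.1) / 3390 = 1.2 km.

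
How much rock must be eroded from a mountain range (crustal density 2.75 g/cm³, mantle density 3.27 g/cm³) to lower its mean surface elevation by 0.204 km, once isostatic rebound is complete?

1.28 km

Net drop Δ = e − u = e − e ρ_c/ρ_m = e (ρ_m − ρ_c)/ρ_m.
e = Δ ρ_m/(ρ_m − ρ_c) = 0.204 km × 3.27/0.52 = 1.28 km.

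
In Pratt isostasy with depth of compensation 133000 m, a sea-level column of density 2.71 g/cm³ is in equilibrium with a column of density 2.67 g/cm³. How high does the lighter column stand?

1990 m

ρ_ref D = ρ (D + h) → h = D (ρ_ref − ρ)/ρ.
h = 133000 m × (2.71 − 2.67)/2.67 = 1990 m.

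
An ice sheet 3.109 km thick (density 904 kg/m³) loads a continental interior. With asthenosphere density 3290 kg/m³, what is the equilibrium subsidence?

0.854 km

Balancing pressure at the compensation depth: the ice load ρ_ice t is balanced by mantle displaced below, ρ_m s.
s = t ρ_ice / ρ_m = 3.109 km × 904/3290 = 0.854 km.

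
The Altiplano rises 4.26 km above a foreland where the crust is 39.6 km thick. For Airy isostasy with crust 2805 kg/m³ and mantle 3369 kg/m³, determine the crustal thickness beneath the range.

65 km

Root depth r = h ρ_c / (ρ_m − ρ_c) = 4.26 km × 2805 / 564 = 21.19 km.
Total thickness = T + h + r = 39.6 km + 4.26 km + 21.19 km = 65 km.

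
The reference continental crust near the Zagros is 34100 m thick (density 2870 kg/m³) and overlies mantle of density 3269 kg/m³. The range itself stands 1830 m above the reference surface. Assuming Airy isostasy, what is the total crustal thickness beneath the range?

Root depth r = h ρ_c / (ρ_m − ρ_c) = 1830 m × 2870 / 399 = 13160 m.
Total thickness = T + h + r = 34100 m + 1830 m + 13160 m = 49100 m.

49100 m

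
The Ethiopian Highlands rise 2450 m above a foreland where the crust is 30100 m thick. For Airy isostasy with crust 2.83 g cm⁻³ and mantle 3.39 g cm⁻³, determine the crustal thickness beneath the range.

Root depth r = h ρ_c / (ρ_m − ρ_c) = 2450 m × 2.83 / 0.56 = 12380 m.
Total thickness = T + h + r = 30100 m + 2450 m + 12380 m = 44900 m.

44900 m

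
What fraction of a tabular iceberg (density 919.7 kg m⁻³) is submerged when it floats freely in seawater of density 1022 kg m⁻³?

0.9

Submerged fraction = ρ_obj/ρ_fluid = 919.7/1022 = 0.9.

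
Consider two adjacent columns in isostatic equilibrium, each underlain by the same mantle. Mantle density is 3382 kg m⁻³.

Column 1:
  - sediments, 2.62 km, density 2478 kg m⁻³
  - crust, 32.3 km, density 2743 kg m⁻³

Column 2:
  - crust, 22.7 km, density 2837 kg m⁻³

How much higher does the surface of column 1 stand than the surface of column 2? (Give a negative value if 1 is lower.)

For any compensation level in the mantle, the mantle terms cancel and isostasy reduces to e = (Σt_1 − Σt_2) − (Σ(ρt)_1 − Σ(ρt)_2) / ρ_m.
Σt_1 = 34.92 km; Σt_2 = 22.7 km; Σ(ρt)_1 = 95091.26; Σ(ρt)_2 = 64399.9 (in km·kg m⁻³).
e = (34.92 − 22.7) − (95091.26 − 64399.9) / 3382 = 3.15 km.

3.15 km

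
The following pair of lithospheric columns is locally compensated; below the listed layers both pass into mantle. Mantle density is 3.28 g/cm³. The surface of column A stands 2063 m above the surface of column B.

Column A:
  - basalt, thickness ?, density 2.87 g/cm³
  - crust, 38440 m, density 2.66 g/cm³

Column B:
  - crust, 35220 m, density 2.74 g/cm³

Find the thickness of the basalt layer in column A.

Take the compensation level at the base of the deeper column (depth z_c below the surface of column A) and equate Σ ρ_i t_i down to z_c; mantle fills any gap and the z_c terms cancel.
Column A: x×2.87 + 38440×2.66 + (z_c − 38440 − x)×3.28
Column B: 2063×0 + 35220×2.74 + (z_c − 2063 − 35220)×3.28
The z_c×3.28 term appears on both sides and cancels. Collect the known terms of each column as K = Σ(ρt)_known − 3.28 × (depth of known layers): K_A = 102250.4 − 3.28×38440 = −23832.8; K_B = 96502.8 − 3.28×(2063 + 35220) = −25785.44.
Balance: K_A − x×(3.28 − 2.87) = K_B, so x = (K_A − K_B)/(3.28 − 2.87) = 1952.64/0.41 = 4760 m.

4760 m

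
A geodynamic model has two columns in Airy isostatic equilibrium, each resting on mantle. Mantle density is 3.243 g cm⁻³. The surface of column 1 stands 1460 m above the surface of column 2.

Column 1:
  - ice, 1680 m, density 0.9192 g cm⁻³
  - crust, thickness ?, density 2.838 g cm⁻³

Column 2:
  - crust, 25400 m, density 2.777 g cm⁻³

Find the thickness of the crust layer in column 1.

31300 m

Take the compensation level at the base of the deeper column (depth z_c below the surface of column 1) and equate Σ ρ_i t_i down to z_c; mantle fills any gap and the z_c terms cancel.
Column 1: 1680×0.9192 + x×2.838 + (z_c − 1680 − x)×3.243
Column 2: 1460×0 + 25400×2.777 + (z_c − 1460 − 25400)×3.243
The z_c×3.243 term appears on both sides and cancels. Collect the known terms of each column as K = Σ(ρt)_known − 3.243 × (depth of known layers): K_1 = 1544.256 − 3.243×1680 = −3903.984; K_2 = 70535.8 − 3.243×(1460 + 25400) = −16571.18.
Balance: K_1 − x×(3.243 − 2.838) = K_2, so x = (K_1 − K_2)/(3.243 − 2.838) = 12667.2/0.405 = 31300 m.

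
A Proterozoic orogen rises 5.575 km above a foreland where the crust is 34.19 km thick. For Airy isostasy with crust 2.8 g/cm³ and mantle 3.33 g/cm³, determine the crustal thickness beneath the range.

Root depth r = h ρ_c / (ρ_m − ρ_c) = 5.575 km × 2.8 / 0.53 = 29.45 km.
Total thickness = T + h + r = 34.19 km + 5.575 km + 29.45 km = 69.2 km.

69.2 km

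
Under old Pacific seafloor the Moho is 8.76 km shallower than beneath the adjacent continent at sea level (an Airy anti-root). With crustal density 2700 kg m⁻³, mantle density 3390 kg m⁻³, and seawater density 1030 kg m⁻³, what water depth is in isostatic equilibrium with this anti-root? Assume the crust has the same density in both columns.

Replacing a thickness d of crust by seawater at the top must be balanced by replacing crust with mantle at the base: d (ρ_c − ρ_w) = a (ρ_m − ρ_c).
d = a (ρ_m − ρ_c)/(ρ_c − ρ_w) = 8.76 km × 690/1670 = 3.62 km.

3.62 km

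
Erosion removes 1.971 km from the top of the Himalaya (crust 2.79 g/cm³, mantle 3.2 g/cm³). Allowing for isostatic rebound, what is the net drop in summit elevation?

0.253 km

Rebound u = e ρ_c/ρ_m = 1.971 km × 2.79/3.2 = 1.718 km.
Net surface drop = e − u = 1.971 km − 1.718 km = e (ρ_m − ρ_c)/ρ_m = 0.253 km.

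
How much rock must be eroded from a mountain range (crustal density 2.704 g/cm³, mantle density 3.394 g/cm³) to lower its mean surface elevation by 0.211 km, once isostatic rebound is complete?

1.04 km

Net drop Δ = e − u = e − e ρ_c/ρ_m = e (ρ_m − ρ_c)/ρ_m.
e = Δ ρ_m/(ρ_m − ρ_c) = 0.211 km × 3.394/0.69 = 1.04 km.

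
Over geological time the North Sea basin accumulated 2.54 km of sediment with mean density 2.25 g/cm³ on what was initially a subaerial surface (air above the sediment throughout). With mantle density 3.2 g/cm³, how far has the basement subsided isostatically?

1.79 km

Subaerial load: s = t ρ_sed / ρ_m = 2.54 km × 2.25/3.2 = 1.79 km.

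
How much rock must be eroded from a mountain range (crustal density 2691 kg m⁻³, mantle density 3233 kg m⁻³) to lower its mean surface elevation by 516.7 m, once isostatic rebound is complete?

Net drop Δ = e − u = e − e ρ_c/ρ_m = e (ρ_m − ρ_c)/ρ_m.
e = Δ ρ_m/(ρ_m − ρ_c) = 516.7 m × 3233/542 = 3080 m.

3080 m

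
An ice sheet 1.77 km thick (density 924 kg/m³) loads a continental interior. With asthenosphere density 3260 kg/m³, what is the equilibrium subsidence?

For local isostatic compensation: the ice load ρ_ice t is balanced by mantle displaced below, ρ_m s.
s = t ρ_ice / ρ_m = 1.77 km × 924/3260 = 0.502 km.

0.502 km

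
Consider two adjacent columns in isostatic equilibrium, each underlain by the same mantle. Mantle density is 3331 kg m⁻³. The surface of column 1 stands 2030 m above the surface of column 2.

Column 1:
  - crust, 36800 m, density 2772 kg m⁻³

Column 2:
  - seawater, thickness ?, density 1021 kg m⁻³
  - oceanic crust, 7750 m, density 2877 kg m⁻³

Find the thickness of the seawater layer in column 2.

Take the compensation level at the base of the deeper column (depth z_c below the surface of column 1) and equate Σ ρ_i t_i down to z_c; mantle fills any gap and the z_c terms cancel.
Column 1: 36800×2772 + (z_c − 36800)×3331
Column 2: 2030×0 + x×1021 + 7750×2877 + (z_c − 2030 − 7750 − x)×3331
The z_c×3331 term appears on both sides and cancels. Collect the known terms of each column as K = Σ(ρt)_known − 3331 × (depth of known layers): K_1 = 102009600 − 3331×36800 = −20571200; K_2 = 22296750 − 3331×(2030 + 7750) = −10280430.
Balance: K_1 = K_2 − x×(3331 − 1021), so x = (K_2 − K_1)/(3331 − 1021) = 10290800/2310 = 4450 m.

4450 m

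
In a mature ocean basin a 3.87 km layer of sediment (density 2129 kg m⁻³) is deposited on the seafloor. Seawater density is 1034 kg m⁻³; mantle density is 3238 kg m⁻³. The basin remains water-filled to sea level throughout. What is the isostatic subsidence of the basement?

1.92 km

Submarine loading: the sediment displaces seawater, and the subsidence is in turn flooded, so s (ρ_m − ρ_w) = t (ρ_sed − ρ_w).
s = 3.87 km × (2129 − 1034) / (3238 − 1034) = 1.92 km.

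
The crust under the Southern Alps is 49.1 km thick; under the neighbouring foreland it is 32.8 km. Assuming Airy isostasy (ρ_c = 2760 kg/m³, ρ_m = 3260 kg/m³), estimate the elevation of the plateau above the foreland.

2.5 km

Excess crust Δ = 49.1 km − 32.8 km = 16.3 km, split between elevation h and root r with h + r = Δ.
Airy balance ρ_c h = (ρ_m − ρ_c) r gives r = h ρ_c/(ρ_m − ρ_c), so h (1 + ρ_c/(ρ_m − ρ_c)) = Δ, i.e. h = Δ (ρ_m − ρ_c)/ρ_m.
h = 16.3 km × 500/3260 = 2.5 km.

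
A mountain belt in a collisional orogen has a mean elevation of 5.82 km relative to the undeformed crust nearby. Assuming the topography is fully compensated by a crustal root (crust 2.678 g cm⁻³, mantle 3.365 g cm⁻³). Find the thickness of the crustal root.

In Airy isostatic equilibrium: the weight of the topography is balanced by the buoyancy of the root, ρ_c h = (ρ_m − ρ_c) r.
r = h · ρ_c / (ρ_m − ρ_c) = 5.82 km × 2.678 / (3.365 − 2.678) = 22.7 km.

22.7 km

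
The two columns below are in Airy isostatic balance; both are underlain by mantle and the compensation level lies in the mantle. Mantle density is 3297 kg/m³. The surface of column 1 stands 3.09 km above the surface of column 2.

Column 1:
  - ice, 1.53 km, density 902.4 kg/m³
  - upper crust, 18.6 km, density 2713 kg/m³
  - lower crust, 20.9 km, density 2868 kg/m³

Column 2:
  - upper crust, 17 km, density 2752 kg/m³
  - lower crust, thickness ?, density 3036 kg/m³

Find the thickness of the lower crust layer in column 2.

Take the compensation level at the base of the deeper column (depth z_c below the surface of column 1) and equate Σ ρ_i t_i down to z_c; mantle fills any gap and the z_c terms cancel.
Column 1: 1.53×902.4 + 18.6×2713 + 20.9×2868 + (z_c − 41.03)×3297
Column 2: 3.09×0 + 17×2752 + x×3036 + (z_c − 3.09 − 17 − x)×3297
The z_c×3297 term appears on both sides and cancels. Collect the known terms of each column as K = Σ(ρt)_known − 3297 × (depth of known layers): K_1 = 111783.672 − 3297×41.03 = −23492.238; K_2 = 46784 − 3297×(3.09 + 17) = −19452.73.
Balance: K_1 = K_2 − x×(3297 − 3036), so x = (K_2 − K_1)/(3297 − 3036) = 4039.51/261 = 15.5 km.

15.5 km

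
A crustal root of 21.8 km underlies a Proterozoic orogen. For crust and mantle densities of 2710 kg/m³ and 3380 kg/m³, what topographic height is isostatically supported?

5.39 km

Balancing pressure at the compensation depth: ρ_c h = (ρ_m − ρ_c) r.
h = r (ρ_m − ρ_c) / ρ_c = 21.8 km × (3380 − 2710) / 2710 = 5.39 km.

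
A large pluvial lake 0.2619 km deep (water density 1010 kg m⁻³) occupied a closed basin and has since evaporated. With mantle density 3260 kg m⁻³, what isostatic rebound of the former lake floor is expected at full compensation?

0.0811 km

u = d ρ_w/ρ_m = 0.2619 km × 1010/3260 = 0.0811 km.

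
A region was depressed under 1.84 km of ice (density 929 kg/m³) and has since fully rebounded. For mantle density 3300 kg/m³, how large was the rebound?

0.518 km

Removing the load lets mantle flow back in; uplift u satisfies ρ_ice t = ρ_m u.
u = t ρ_ice/ρ_m = 1.84 km × 929/3300 = 0.518 km.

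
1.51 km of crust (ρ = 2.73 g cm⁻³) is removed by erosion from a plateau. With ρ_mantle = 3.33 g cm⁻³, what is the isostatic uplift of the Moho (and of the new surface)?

1.24 km

Unloading: uplift u = e ρ_c/ρ_m = 1.51 km × 2.73/3.33 = 1.24 km.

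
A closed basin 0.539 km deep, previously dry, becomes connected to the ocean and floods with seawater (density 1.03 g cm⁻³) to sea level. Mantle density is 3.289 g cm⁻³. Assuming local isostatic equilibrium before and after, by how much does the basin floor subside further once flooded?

After flooding the water column is d + s deep. Its weight must equal the weight of mantle displaced by the extra subsidence s: (d + s) ρ_w = s ρ_m.
s = d ρ_w / (ρ_m − ρ_w) = 0.539 km × 1.03/(3.289 − 1.03) = 0.246 km.

0.246 km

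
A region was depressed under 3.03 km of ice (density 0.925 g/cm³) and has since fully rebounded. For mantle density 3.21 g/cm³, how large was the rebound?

Removing the load lets mantle flow back in; uplift u satisfies ρ_ice t = ρ_m u.
u = t ρ_ice/ρ_m = 3.03 km × 0.925/3.21 = 0.873 km.

0.873 km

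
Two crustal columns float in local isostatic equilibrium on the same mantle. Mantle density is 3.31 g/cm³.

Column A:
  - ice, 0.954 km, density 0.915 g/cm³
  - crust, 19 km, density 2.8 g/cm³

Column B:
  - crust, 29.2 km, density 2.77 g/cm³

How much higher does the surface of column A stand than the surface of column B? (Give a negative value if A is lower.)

For any compensation level in the mantle, the mantle terms cancel and isostasy reduces to e = (Σt_A − Σt_B) − (Σ(ρt)_A − Σ(ρt)_B) / ρ_m.
Σt_A = 19.954 km; Σt_B = 29.2 km; Σ(ρt)_A = 54.07291; Σ(ρt)_B = 80.884 (in km·g/cm³).
e = (19.954 − 29.2) − (54.07291 − 80.884) / 3.31 = −1.15 km.

−1.15 km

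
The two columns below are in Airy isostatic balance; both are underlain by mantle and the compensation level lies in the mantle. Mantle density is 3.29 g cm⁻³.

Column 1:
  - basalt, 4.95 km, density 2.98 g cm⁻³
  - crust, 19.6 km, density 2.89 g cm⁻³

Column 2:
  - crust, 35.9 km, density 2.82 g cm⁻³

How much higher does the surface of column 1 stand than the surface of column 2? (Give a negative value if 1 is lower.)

For any compensation level in the mantle, the mantle terms cancel and isostasy reduces to e = (Σt_1 − Σt_2) − (Σ(ρt)_1 − Σ(ρt)_2) / ρ_m.
Σt_1 = 24.55 km; Σt_2 = 35.9 km; Σ(ρt)_1 = 71.395; Σ(ρt)_2 = 101.238 (in km·g cm⁻³).
e = (24.55 − 35.9) − (71.395 − 101.238) / 3.29 = −2.28 km.

−2.28 km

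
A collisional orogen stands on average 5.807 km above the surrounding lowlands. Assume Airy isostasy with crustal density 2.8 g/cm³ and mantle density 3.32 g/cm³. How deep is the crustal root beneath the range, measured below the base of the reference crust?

31.3 km

For local isostatic compensation: the weight of the topography is balanced by the buoyancy of the root, ρ_c h = (ρ_m − ρ_c) r.
r = h · ρ_c / (ρ_m − ρ_c) = 5.807 km × 2.8 / (3.32 − 2.8) = 31.3 km.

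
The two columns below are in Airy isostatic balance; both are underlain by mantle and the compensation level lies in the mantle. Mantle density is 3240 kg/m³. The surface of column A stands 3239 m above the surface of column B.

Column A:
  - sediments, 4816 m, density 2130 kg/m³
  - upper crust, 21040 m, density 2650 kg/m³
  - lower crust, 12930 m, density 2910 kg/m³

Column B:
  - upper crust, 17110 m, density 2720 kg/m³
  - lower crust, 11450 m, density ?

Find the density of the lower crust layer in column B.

3010 kg/m³

Take the compensation level at the base of the deeper column (depth z_c below the surface of column A) and equate Σ ρ_i t_i down to z_c; mantle fills any gap and the z_c terms cancel.
Column A: 4816×2130 + 21040×2650 + 12930×2910 + (z_c − 38786)×3240
Column B: 3239×0 + 17110×2720 + 11450×ρ + (z_c − 3239 − 28560)×3240
The z_c×3240 term appears on both sides and cancels. Collect the known terms of each column as K = Σ(ρt)_known − 3240 × (depth of known layers): K_A = 103640380 − 3240×38786 = −22026260; K_B = 46539200 − 3240×(3239 + 28560) = −56489560.
Balance: K_A = K_B + 11450×ρ, so ρ = (K_A − K_B)/11450 = 34463300/11450 = 3010 kg/m³.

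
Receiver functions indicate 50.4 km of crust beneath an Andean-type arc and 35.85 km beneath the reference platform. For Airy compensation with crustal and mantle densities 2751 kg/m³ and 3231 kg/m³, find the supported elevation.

2.16 km

Excess crust Δ = 50.4 km − 35.85 km = 14.55 km, split between elevation h and root r with h + r = Δ.
Airy balance ρ_c h = (ρ_m − ρ_c) r gives r = h ρ_c/(ρ_m − ρ_c), so h (1 + ρ_c/(ρ_m − ρ_c)) = Δ, i.e. h = Δ (ρ_m − ρ_c)/ρ_m.
h = 14.55 km × 480/3231 = 2.16 km.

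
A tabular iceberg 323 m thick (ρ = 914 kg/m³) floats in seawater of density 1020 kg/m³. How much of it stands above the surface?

33.6 m

Floating equilibrium: submerged depth d = t ρ_obj/ρ_fluid = 323 m × 914/1020 = 289.4 m.
Freeboard = t − d = 323 m − 289.4 m = 33.6 m.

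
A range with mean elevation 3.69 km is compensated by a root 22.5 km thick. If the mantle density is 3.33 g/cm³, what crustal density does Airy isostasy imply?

ρ_c h = (ρ_m − ρ_c) r → ρ_c (h + r) = ρ_m r → ρ_c = ρ_m r / (h + r).
ρ_c = 3.33 × 22.5 km / (3.69 km + 22.5 km) = 2.86 g/cm³.

2.86 g/cm³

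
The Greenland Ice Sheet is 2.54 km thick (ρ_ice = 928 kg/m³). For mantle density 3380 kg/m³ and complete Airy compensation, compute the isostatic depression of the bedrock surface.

Isostatic balance requires: the ice load ρ_ice t is balanced by mantle displaced below, ρ_m s.
s = t ρ_ice / ρ_m = 2.54 km × 928/3380 = 0.697 km.

0.697 km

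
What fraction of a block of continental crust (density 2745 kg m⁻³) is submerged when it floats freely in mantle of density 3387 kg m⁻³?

Submerged fraction = ρ_obj/ρ_fluid = 2745/3387 = 0.81.

0.81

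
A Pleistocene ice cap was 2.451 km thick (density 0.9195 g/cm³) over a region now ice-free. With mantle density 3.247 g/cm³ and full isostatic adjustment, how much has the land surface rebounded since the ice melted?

0.694 km

Removing the load lets mantle flow back in; uplift u satisfies ρ_ice t = ρ_m u.
u = t ρ_ice/ρ_m = 2.451 km × 0.9195/3.247 = 0.694 km.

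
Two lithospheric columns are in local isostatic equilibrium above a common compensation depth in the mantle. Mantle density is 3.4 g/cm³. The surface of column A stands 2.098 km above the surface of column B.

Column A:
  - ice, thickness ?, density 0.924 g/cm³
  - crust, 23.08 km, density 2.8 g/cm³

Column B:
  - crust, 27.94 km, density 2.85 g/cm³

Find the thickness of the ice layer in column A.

3.49 km

Take the compensation level at the base of the deeper column (depth z_c below the surface of column A) and equate Σ ρ_i t_i down to z_c; mantle fills any gap and the z_c terms cancel.
Column A: x×0.924 + 23.08×2.8 + (z_c − 23.08 − x)×3.4
Column B: 2.098×0 + 27.94×2.85 + (z_c − 2.098 − 27.94)×3.4
The z_c×3.4 term appears on both sides and cancels. Collect the known terms of each column as K = Σ(ρt)_known − 3.4 × (depth of known layers): K_A = 64.624 − 3.4×23.08 = −13.848; K_B = 79.629 − 3.4×(2.098 + 27.94) = −22.5002.
Balance: K_A − x×(3.4 − 0.924) = K_B, so x = (K_A − K_B)/(3.4 − 0.924) = 8.6522/2.476 = 3.49 km.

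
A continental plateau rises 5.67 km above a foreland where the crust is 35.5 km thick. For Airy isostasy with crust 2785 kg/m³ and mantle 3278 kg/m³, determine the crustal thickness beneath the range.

Root depth r = h ρ_c / (ρ_m − ρ_c) = 5.67 km × 2785 / 493 = 32.03 km.
Total thickness = T + h + r = 35.5 km + 5.67 km + 32.03 km = 73.2 km.

73.2 km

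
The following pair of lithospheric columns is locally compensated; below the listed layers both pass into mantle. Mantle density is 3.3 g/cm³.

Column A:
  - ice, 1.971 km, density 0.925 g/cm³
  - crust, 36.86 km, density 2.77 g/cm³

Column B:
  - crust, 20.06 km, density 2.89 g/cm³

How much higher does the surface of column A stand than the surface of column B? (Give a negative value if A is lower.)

4.85 km

For any compensation level in the mantle, the mantle terms cancel and isostasy reduces to e = (Σt_A − Σt_B) − (Σ(ρt)_A − Σ(ρt)_B) / ρ_m.
Σt_A = 38.831 km; Σt_B = 20.06 km; Σ(ρt)_A = 103.925375; Σ(ρt)_B = 57.9734 (in km·g/cm³).
e = (38.831 − 20.06) − (103.925375 − 57.9734) / 3.3 = 4.85 km.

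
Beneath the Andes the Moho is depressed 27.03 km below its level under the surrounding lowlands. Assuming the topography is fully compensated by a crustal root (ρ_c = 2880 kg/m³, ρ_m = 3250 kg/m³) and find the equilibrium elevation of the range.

3.47 km

For local isostatic compensation: ρ_c h = (ρ_m − ρ_c) r.
h = r (ρ_m − ρ_c) / ρ_c = 27.03 km × (3250 − 2880) / 2880 = 3.47 km.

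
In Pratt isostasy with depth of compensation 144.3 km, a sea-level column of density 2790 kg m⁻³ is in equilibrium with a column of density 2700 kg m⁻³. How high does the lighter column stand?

4.81 km

ρ_ref D = ρ (D + h) → h = D (ρ_ref − ρ)/ρ.
h = 144.3 km × (2790 − 2700)/2700 = 4.81 km.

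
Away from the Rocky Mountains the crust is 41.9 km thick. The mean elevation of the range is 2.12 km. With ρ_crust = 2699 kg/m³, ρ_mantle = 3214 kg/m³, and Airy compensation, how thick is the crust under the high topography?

55.1 km

Root depth r = h ρ_c / (ρ_m − ρ_c) = 2.12 km × 2699 / 515 = 11.11 km.
Total thickness = T + h + r = 41.9 km + 2.12 km + 11.11 km = 55.1 km.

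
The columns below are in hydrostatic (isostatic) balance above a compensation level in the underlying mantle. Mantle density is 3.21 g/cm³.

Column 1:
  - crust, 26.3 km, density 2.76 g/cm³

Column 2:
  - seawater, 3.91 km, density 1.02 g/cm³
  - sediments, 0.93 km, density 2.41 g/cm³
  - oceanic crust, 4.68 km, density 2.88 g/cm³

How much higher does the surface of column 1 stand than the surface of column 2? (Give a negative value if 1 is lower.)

For any compensation level in the mantle, the mantle terms cancel and isostasy reduces to e = (Σt_1 − Σt_2) − (Σ(ρt)_1 − Σ(ρt)_2) / ρ_m.
Σt_1 = 26.3 km; Σt_2 = 9.52 km; Σ(ρt)_1 = 72.588; Σ(ρt)_2 = 19.7079 (in km·g/cm³).
e = (26.3 − 9.52) − (72.588 − 19.7079) / 3.21 = 0.306 km.

0.306 km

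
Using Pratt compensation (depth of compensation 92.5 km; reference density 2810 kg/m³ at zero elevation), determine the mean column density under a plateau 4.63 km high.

2680 kg/m³

Pratt balance: ρ_ref D = ρ (D + h).
ρ = ρ_ref D/(D + h) = 2810 × 92.5 km/(92.5 km + 4.63 km) = 2680 kg/m³.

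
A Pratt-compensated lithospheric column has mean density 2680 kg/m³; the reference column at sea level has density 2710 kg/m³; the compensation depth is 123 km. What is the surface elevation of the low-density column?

ρ_ref D = ρ (D + h) → h = D (ρ_ref − ρ)/ρ.
h = 123 km × (2710 − 2680)/2680 = 1.38 km.

1.38 km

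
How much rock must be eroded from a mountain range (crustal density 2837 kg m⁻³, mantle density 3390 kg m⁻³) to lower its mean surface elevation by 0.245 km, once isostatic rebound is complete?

1.5 km

Net drop Δ = e − u = e − e ρ_c/ρ_m = e (ρ_m − ρ_c)/ρ_m.
e = Δ ρ_m/(ρ_m − ρ_c) = 0.245 km × 3390/553 = 1.5 km.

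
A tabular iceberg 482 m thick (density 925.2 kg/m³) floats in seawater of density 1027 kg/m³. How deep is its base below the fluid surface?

434 m

Draft d = t ρ_obj/ρ_fluid = 482 m × 925.2/1027 = 434 m.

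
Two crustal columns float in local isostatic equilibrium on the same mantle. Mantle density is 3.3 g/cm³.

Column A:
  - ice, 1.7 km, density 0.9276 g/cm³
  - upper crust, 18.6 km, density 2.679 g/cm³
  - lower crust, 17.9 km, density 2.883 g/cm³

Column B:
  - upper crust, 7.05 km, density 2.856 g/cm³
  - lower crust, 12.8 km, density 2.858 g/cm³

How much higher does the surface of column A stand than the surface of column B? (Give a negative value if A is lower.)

For any compensation level in the mantle, the mantle terms cancel and isostasy reduces to e = (Σt_A − Σt_B) − (Σ(ρt)_A − Σ(ρt)_B) / ρ_m.
Σt_A = 38.2 km; Σt_B = 19.85 km; Σ(ρt)_A = 103.01202; Σ(ρt)_B = 56.7172 (in km·g/cm³).
e = (38.2 − 19.85) − (103.01202 − 56.7172) / 3.3 = 4.32 km.

4.32 km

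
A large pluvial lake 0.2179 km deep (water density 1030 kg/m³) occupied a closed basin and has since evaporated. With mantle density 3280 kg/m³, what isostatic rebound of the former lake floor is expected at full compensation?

u = d ρ_w/ρ_m = 0.2179 km × 1030/3280 = 0.0684 km.

0.0684 km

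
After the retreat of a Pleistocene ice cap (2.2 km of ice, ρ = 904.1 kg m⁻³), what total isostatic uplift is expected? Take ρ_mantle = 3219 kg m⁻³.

Removing the load lets mantle flow back in; uplift u satisfies ρ_ice t = ρ_m u.
u = t ρ_ice/ρ_m = 2.2 km × 904.1/3219 = 0.618 km.

0.618 km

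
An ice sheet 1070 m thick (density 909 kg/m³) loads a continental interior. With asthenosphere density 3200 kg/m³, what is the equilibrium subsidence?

304 m

Isostatic balance requires: the ice load ρ_ice t is balanced by mantle displaced below, ρ_m s.
s = t ρ_ice / ρ_m = 1070 m × 909/3200 = 304 m.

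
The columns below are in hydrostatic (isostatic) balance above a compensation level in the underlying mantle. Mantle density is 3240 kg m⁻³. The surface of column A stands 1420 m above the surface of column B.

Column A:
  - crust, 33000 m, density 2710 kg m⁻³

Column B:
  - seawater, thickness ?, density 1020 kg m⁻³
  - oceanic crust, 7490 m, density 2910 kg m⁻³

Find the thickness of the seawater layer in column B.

Take the compensation level at the base of the deeper column (depth z_c below the surface of column A) and equate Σ ρ_i t_i down to z_c; mantle fills any gap and the z_c terms cancel.
Column A: 33000×2710 + (z_c − 33000)×3240
Column B: 1420×0 + x×1020 + 7490×2910 + (z_c − 1420 − 7490 − x)×3240
The z_c×3240 term appears on both sides and cancels. Collect the known terms of each column as K = Σ(ρt)_known − 3240 × (depth of known layers): K_A = 89430000 − 3240×33000 = −17490000; K_B = 21795900 − 3240×(1420 + 7490) = −7072500.
Balance: K_A = K_B − x×(3240 − 1020), so x = (K_B − K_A)/(3240 − 1020) = 10417500/2220 = 4690 m.

4690 m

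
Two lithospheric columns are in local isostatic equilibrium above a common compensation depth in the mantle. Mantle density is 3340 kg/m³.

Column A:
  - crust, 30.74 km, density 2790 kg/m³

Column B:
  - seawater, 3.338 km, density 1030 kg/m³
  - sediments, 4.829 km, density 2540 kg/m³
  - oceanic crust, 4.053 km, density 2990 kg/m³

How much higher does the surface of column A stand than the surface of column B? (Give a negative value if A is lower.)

For any compensation level in the mantle, the mantle terms cancel and isostasy reduces to e = (Σt_A − Σt_B) − (Σ(ρt)_A − Σ(ρt)_B) / ρ_m.
Σt_A = 30.74 km; Σt_B = 12.22 km; Σ(ρt)_A = 85764.6; Σ(ρt)_B = 27822.27 (in km·kg/m³).
e = (30.74 − 12.22) − (85764.6 − 27822.27) / 3340 = 1.17 km.

1.17 km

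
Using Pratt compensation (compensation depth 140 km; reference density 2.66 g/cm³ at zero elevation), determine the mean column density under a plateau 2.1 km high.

2.62 g/cm³

Pratt balance: ρ_ref D = ρ (D + h).
ρ = ρ_ref D/(D + h) = 2.66 × 140 km/(140 km + 2.1 km) = 2.62 g/cm³.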